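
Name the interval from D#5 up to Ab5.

The letter names run D→A, a span of 4 letter steps, so the interval is some kind of fifth.
D# to Ab is 5 semitones. A perfect fifth is 7, so 5 makes it doubly diminished.

doubly diminished fifth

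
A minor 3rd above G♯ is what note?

B

G up a major third is B, so the target letter is B.
From G#, a minor third is 3 semitones up: B.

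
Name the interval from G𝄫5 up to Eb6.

Counting letters G–A–B–C–D–E gives a sixth.
Gbb→Eb = 10 semitones, 1 wider than the major sixth (9), so augmented.

augmented sixth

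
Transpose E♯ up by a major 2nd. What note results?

F##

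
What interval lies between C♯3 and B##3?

The letter names run C→B, a span of 6 letter steps, so the interval is some kind of seventh.
C# to B## is 12 semitones. A major seventh is 11, so 12 makes it augmented.

augmented seventh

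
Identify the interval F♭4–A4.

augmented third

Counting letters F–G–A gives a third.
Fb→A = 5 semitones, 1 wider than the major third (4), so augmented.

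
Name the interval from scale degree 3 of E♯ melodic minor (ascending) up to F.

diminished seventh

Scale degree 3 of E# melodic minor (ascending) is G#.
G# up to F: letters G→F make it a seventh; 9 semitones makes it diminished.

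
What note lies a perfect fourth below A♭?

Eb

A fourth below A lands on the letter E.
A perfect fourth spans 5 semitones, so Ab moves to pitch class 3. On the letter E that is Eb.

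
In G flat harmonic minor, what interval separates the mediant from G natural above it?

augmented sixth

The mediant of Gb harmonic minor is Bbb.
Bbb up to G: letters B→G make it a sixth; 10 semitones makes it augmented.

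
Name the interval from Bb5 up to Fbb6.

Counting letters B–C–D–E–F gives a fifth.
Bb→Fbb = 5 semitones, 2 narrower than the perfect fifth (7), so doubly diminished.

doubly diminished fifth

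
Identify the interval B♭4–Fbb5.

Counting letters B–C–D–E–F gives a fifth.
Bb→Fbb = 5 semitones, 2 narrower than the perfect fifth (7), so doubly diminished.

doubly diminished fifth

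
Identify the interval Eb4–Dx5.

doubly augmented seventh

The letter names run E→D, a span of 6 letter steps, so the interval is some kind of seventh.
Eb to D## is 13 semitones. A major seventh is 11, so 13 makes it doubly augmented.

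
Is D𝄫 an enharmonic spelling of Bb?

No

Two spellings are enharmonically equivalent only if they share a pitch class.
Here Dbb → 0, Bb → 10; 0 ≠ 10, so they are not.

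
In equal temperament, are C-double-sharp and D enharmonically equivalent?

C## = pitch class 2 and D = pitch class 2 — the same pitch class, so they are enharmonic equivalents.

Yes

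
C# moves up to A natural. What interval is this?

The letter names run C→A, a span of 5 letter steps, so the interval is some kind of sixth.
C# to A is 8 semitones. A major sixth is 9, so 8 makes it minor.

minor sixth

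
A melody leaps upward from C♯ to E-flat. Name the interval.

diminished third

Counting letters C–D–E gives a third.
C#→Eb = 2 semitones, 2 narrower than the major third (4), so diminished.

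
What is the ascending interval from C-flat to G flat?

Counting letters C–D–E–F–G gives a fifth.
Cb→Gb = 7 semitones, exactly the perfect fifth.

perfect fifth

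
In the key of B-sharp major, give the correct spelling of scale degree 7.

A##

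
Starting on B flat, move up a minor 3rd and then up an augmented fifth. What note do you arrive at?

A

A minor third up from Bb is Db (letter D, 3 semitones up).
An augmented fifth up from Db is A (letter A, 8 semitones up).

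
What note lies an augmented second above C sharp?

D##

C up a major second is D, so the target letter is D.
From C#, an augmented second is 3 semitones up: D##.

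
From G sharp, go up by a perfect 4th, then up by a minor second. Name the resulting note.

D

A perfect fourth up from G# is C# (letter C, 5 semitones up).
A minor second up from C# is D (letter D, 1 semitone up).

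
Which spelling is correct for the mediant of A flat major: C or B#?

C

Each scale degree takes a distinct letter name. Degree 3 of a scale on A must use the letter C.
C and B# are enharmonically the same pitch, but only C uses the letter C, so it is the correct spelling here.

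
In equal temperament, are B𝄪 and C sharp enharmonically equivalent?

B## = pitch class 1 and C# = pitch class 1 — the same pitch class, so they are enharmonic equivalents.

Yes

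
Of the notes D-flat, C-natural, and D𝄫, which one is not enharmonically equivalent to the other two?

In 12-tone equal temperament, enharmonic equivalents share a pitch class. Db is pitch class 1; C is pitch class 0; Dbb is pitch class 0.
C and Dbb share pitch class 0, while Db is pitch class 1.

Db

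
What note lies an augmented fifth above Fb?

C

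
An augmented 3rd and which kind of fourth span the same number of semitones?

perfect

An augmented third spans 5 semitones.
A fourth spanning 5 semitones is perfect (the perfect fourth is 5).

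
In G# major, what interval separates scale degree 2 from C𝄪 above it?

major third

Scale degree 2 of G# major is A#.
A# up to C##: letters A→C make it a third; 4 semitones makes it major.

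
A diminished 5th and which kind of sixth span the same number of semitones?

A diminished fifth spans 6 semitones.
A sixth spanning 6 semitones is doubly diminished (the major sixth is 9).

doubly diminished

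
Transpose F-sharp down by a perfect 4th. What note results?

C#

A fourth below F lands on the letter C.
A perfect fourth spans 5 semitones, so F# moves to pitch class 1. On the letter C that is C#.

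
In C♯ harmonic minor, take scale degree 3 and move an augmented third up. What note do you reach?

G##

Scale degree 3 of C# harmonic minor is E.
An augmented third (5 semitones) above E lands on the letter G, giving G##.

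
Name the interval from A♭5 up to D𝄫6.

The letter names run A→D, a span of 3 letter steps, so the interval is some kind of fourth.
Ab to Dbb is 4 semitones. A perfect fourth is 5, so 4 makes it diminished.

diminished fourth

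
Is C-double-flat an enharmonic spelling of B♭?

Yes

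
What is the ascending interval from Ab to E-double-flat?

diminished fifth

Counting letters A–B–C–D–E gives a fifth.
Ab→Ebb = 6 semitones, 1 narrower than the perfect fifth (7), so diminished.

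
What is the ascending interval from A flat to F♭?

The letter names run A→F, a span of 5 letter steps, so the interval is some kind of sixth.
Ab to Fb is 8 semitones. A major sixth is 9, so 8 makes it minor.

minor sixth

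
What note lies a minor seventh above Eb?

Db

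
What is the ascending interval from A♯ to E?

Counting letters A–B–C–D–E gives a fifth.
A#→E = 6 semitones, 1 narrower than the perfect fifth (7), so diminished.

diminished fifth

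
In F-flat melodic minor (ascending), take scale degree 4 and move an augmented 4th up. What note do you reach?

Eb

Scale degree 4 of Fb melodic minor (ascending) is Bbb.
An augmented fourth (6 semitones) above Bbb lands on the letter E, giving Eb.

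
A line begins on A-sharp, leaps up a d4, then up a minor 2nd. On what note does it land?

Eb

A diminished fourth up from A# is D (letter D, 4 semitones up).
A minor second up from D is Eb (letter E, 1 semitone up).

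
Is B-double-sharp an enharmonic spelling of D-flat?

Yes

B## = pitch class 1 and Db = pitch class 1 — the same pitch class, so they are enharmonic equivalents.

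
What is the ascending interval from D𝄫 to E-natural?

doubly augmented second

The letter names run D→E, a span of 1 letter step, so the interval is some kind of second.
Dbb to E is 4 semitones. A major second is 2, so 4 makes it doubly augmented.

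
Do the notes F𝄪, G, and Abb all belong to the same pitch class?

F## is pitch class 7; G is pitch class 7; Abb is pitch class 7.
All spellings map to pitch class 7, so they are enharmonically equivalent.

Yes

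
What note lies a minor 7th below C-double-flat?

A seventh below C lands on the letter D.
A minor seventh spans 10 semitones, so Cbb moves to pitch class 0. On the letter D that is Dbb.

Dbb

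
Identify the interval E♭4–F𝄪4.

doubly augmented second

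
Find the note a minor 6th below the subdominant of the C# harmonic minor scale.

A#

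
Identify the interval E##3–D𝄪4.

minor seventh

The letter names run E→D, a span of 6 letter steps, so the interval is some kind of seventh.
E## to D## is 10 semitones. A major seventh is 11, so 10 makes it minor.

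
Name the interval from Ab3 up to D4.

Counting letters A–B–C–D gives a fourth.
Ab→D = 6 semitones, 1 wider than the perfect fourth (5), so augmented.

augmented fourth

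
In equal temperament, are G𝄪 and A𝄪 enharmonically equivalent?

No

Two spellings are enharmonically equivalent only if they share a pitch class.
Here G## → 9, A## → 11; 9 ≠ 11, so they are not.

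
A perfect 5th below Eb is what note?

Ab

E down a perfect fifth is A, so the target letter is A.
From Eb, a perfect fifth is 7 semitones down: Ab.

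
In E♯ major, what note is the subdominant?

A#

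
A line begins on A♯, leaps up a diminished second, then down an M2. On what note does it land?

A diminished second up from A# is Bb (letter B, 0 semitones up).
A major second down from Bb is Ab (letter A, 2 semitones down).

Ab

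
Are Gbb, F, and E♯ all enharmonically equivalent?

Gbb is pitch class 5; F is pitch class 5; E# is pitch class 5.
All spellings map to pitch class 5, so they are enharmonically equivalent.

Yes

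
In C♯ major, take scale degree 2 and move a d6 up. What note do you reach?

Bb

Scale degree 2 of C# major is D#.
A diminished sixth (7 semitones) above D# lands on the letter B, giving Bb.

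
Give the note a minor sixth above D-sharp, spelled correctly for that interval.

A sixth above D lands on the letter B.
A minor sixth spans 8 semitones, so D# moves to pitch class 11. On the letter B that is B.

B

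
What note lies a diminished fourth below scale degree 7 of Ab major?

Scale degree 7 of Ab major is G.
A diminished fourth (4 semitones) below G lands on the letter D, giving D#.

D#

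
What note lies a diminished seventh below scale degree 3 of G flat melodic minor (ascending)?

Scale degree 3 of Gb melodic minor (ascending) is Bbb.
A diminished seventh (9 semitones) below Bbb lands on the letter C, giving C.

C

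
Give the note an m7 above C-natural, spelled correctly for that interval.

C up a major seventh is B, so the target letter is B.
From C, a minor seventh is 10 semitones up: Bb.

Bb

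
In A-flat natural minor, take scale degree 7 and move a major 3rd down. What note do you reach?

Scale degree 7 of Ab natural minor is Gb.
A major third (4 semitones) below Gb lands on the letter E, giving Ebb.

Ebb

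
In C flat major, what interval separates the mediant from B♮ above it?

The mediant of Cb major is Eb.
Eb up to B: letters E→B make it a fifth; 8 semitones makes it augmented.

augmented fifth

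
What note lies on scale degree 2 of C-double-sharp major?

D##

Degree 2 takes the letter 1 step above C, which is D.
In major, degree 2 sits 2 semitones above the tonic. C## + 2 semitones is pitch class 4, spelled on D as D##.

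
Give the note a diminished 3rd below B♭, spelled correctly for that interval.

G#

A third below B lands on the letter G.
A diminished third spans 2 semitones, so Bb moves to pitch class 8. On the letter G that is G#.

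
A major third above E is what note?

G#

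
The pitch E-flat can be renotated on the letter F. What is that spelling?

Fbb

Eb is pitch class 3. The letter F alone is pitch class 5.
To reach pitch class 3 from F requires an offset of -2 semitones, i.e. double flat: Fbb.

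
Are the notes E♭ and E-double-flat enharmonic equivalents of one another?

No

Eb is pitch class 3; Ebb is pitch class 2.
The pitch classes differ (3 vs. 2), so they are not enharmonic equivalents.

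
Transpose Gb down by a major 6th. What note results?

Bbb

G down a major sixth is Bb, so the target letter is B.
From Gb, a major sixth is 9 semitones down: Bbb.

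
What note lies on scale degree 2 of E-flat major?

The Eb major scale runs Eb F G Ab Bb C D.
Degree 2 is F.

F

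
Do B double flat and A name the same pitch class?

Bbb = pitch class 9 and A = pitch class 9 — the same pitch class, so they are enharmonic equivalents.

Yes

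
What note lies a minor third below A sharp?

F##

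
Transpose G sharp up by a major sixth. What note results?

A sixth above G lands on the letter E.
A major sixth spans 9 semitones, so G# moves to pitch class 5. On the letter E that is E#.

E#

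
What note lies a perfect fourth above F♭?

F up a perfect fourth is Bb, so the target letter is B.
From Fb, a perfect fourth is 5 semitones up: Bbb.

Bbb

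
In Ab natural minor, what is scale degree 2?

Bb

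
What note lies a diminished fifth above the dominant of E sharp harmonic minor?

The dominant of E# harmonic minor is B#.
A diminished fifth (6 semitones) above B# lands on the letter F, giving F#.

F#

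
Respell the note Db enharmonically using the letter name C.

C#

Db is pitch class 1. The letter C alone is pitch class 0.
To reach pitch class 1 from C requires an offset of +1 semitone, i.e. sharp: C#.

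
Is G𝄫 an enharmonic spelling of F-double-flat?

Gbb is pitch class 5; Fbb is pitch class 3.
The pitch classes differ (5 vs. 3), so they are not enharmonic equivalents.

No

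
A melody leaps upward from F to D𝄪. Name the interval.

The letter names run F→D, a span of 5 letter steps, so the interval is some kind of sixth.
F to D## is 11 semitones. A major sixth is 9, so 11 makes it doubly augmented.

doubly augmented sixth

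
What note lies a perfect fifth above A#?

E#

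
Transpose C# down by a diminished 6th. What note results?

A sixth below C lands on the letter E.
A diminished sixth spans 7 semitones, so C# moves to pitch class 6. On the letter E that is E##.

E##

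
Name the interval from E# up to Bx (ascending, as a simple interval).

Counting letters E–F–G–A–B gives a fifth.
E#→B## = 8 semitones, 1 wider than the perfect fifth (7), so augmented.

augmented fifth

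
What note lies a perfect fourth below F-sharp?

C#

A fourth below F lands on the letter C.
A perfect fourth spans 5 semitones, so F# moves to pitch class 1. On the letter C that is C#.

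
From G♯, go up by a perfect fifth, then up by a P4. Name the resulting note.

G#

A perfect fifth up from G# is D# (letter D, 7 semitones up).
A perfect fourth up from D# is G# (letter G, 5 semitones up).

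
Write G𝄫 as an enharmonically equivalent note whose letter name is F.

F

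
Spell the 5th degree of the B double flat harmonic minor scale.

Fb

Degree 5 takes the letter 4 steps above B, which is F.
In harmonic minor, degree 5 sits 7 semitones above the tonic. Bbb + 7 semitones is pitch class 4, spelled on F as Fb.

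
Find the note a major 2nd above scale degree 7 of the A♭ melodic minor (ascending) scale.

Scale degree 7 of Ab melodic minor (ascending) is G.
A major second (2 semitones) above G lands on the letter A, giving A.

A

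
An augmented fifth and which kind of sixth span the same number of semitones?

minor

An augmented fifth spans 8 semitones.
A sixth spanning 8 semitones is minor (the major sixth is 9).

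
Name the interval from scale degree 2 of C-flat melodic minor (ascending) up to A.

Scale degree 2 of Cb melodic minor (ascending) is Db.
Db up to A: letters D→A make it a fifth; 8 semitones makes it augmented.

augmented fifth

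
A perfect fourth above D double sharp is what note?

A fourth above D lands on the letter G.
A perfect fourth spans 5 semitones, so D## moves to pitch class 9. On the letter G that is G##.

G##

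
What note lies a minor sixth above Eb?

Cb

E up a major sixth is C#, so the target letter is C.
From Eb, a minor sixth is 8 semitones up: Cb.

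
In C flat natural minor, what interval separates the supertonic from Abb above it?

The supertonic of Cb natural minor is Db.
Db up to Abb: letters D→A make it a fifth; 6 semitones makes it diminished.

diminished fifth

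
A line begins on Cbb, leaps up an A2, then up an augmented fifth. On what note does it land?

A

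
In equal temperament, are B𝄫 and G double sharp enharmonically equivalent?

Bbb = pitch class 9 and G## = pitch class 9 — the same pitch class, so they are enharmonic equivalents.

Yes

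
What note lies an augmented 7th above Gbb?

A seventh above G lands on the letter F.
An augmented seventh spans 12 semitones, so Gbb moves to pitch class 5. On the letter F that is F.

F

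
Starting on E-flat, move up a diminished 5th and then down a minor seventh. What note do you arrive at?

Cb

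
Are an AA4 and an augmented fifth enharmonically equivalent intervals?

A doubly augmented fourth spans 7 semitones; an augmented fifth spans 8.
The spans differ, so they are not enharmonic equivalents.

No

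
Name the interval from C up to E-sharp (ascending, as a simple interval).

augmented third

Counting letters C–D–E gives a third.
C→E# = 5 semitones, 1 wider than the major third (4), so augmented.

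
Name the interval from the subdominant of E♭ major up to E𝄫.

diminished fifth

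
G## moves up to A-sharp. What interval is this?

The letter names run G→A, a span of 1 letter step, so the interval is some kind of second.
G## to A# is 1 semitone. A major second is 2, so 1 makes it minor.

minor second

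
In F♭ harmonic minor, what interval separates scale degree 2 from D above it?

augmented fifth

Scale degree 2 of Fb harmonic minor is Gb.
Gb up to D: letters G→D make it a fifth; 8 semitones makes it augmented.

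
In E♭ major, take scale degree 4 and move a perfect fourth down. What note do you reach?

Scale degree 4 of Eb major is Ab.
A perfect fourth (5 semitones) below Ab lands on the letter E, giving Eb.

Eb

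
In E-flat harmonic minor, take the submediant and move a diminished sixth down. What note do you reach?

The submediant of Eb harmonic minor is Cb.
A diminished sixth (7 semitones) below Cb lands on the letter E, giving E.

E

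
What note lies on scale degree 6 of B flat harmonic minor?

Degree 6 takes the letter 5 steps above B, which is G.
In harmonic minor, degree 6 sits 8 semitones above the tonic. Bb + 8 semitones is pitch class 6, spelled on G as Gb.

Gb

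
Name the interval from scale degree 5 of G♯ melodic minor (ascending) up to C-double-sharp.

major seventh

Scale degree 5 of G# melodic minor (ascending) is D#.
D# up to C##: letters D→C make it a seventh; 11 semitones makes it major.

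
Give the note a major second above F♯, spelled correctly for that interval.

G#

A second above F lands on the letter G.
A major second spans 2 semitones, so F# moves to pitch class 8. On the letter G that is G#.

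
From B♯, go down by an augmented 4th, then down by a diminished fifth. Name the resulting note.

B#

An augmented fourth down from B# is F# (letter F, 6 semitones down).
A diminished fifth down from F# is B# (letter B, 6 semitones down).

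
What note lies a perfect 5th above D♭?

A fifth above D lands on the letter A.
A perfect fifth spans 7 semitones, so Db moves to pitch class 8. On the letter A that is Ab.

Ab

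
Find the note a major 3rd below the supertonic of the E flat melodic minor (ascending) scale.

The supertonic of Eb melodic minor (ascending) is F.
A major third (4 semitones) below F lands on the letter D, giving Db.

Db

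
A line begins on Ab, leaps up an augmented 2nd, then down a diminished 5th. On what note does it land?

E#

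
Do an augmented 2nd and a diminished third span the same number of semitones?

No

An augmented second spans 3 semitones; a diminished third spans 2.
The spans differ, so they are not enharmonic equivalents.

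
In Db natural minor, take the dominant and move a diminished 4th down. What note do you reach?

E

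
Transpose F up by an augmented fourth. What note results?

B

F up a perfect fourth is Bb, so the target letter is B.
From F, an augmented fourth is 6 semitones up: B.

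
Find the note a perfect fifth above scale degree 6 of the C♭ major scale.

Scale degree 6 of Cb major is Ab.
A perfect fifth (7 semitones) above Ab lands on the letter E, giving Eb.

Eb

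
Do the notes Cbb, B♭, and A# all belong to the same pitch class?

Cbb = pitch class 10 and Bb = pitch class 10 and A# = pitch class 10 — the same pitch class, so they are enharmonic equivalents.

Yes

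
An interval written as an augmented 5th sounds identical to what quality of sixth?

minor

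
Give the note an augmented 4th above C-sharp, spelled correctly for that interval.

C up a perfect fourth is F, so the target letter is F.
From C#, an augmented fourth is 6 semitones up: F##.

F##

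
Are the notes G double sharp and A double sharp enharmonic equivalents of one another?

No

G## is pitch class 9; A## is pitch class 11.
The pitch classes differ (9 vs. 11), so they are not enharmonic equivalents.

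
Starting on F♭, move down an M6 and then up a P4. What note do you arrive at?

A major sixth down from Fb is Abb (letter A, 9 semitones down).
A perfect fourth up from Abb is Dbb (letter D, 5 semitones up).

Dbb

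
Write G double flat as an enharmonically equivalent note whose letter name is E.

Gbb is pitch class 5. The letter E alone is pitch class 4.
To reach pitch class 5 from E requires an offset of +1 semitone, i.e. sharp: E#.

E#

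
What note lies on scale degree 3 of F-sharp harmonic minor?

The F# harmonic minor scale runs F# G# A B C# D E#.
Degree 3 is A.

A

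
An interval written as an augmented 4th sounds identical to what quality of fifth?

diminished

An augmented fourth spans 6 semitones.
A fifth spanning 6 semitones is diminished (the perfect fifth is 7).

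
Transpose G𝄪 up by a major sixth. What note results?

G up a major sixth is E, so the target letter is E.
From G##, a major sixth is 9 semitones up: E##.

E##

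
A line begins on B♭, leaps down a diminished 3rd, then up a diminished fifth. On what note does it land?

D

A diminished third down from Bb is G# (letter G, 2 semitones down).
A diminished fifth up from G# is D (letter D, 6 semitones up).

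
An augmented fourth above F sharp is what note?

A fourth above F lands on the letter B.
An augmented fourth spans 6 semitones, so F# moves to pitch class 0. On the letter B that is B#.

B#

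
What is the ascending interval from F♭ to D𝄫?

Counting letters F–G–A–B–C–D gives a sixth.
Fb→Dbb = 8 semitones, 1 narrower than the major sixth (9), so minor.

minor sixth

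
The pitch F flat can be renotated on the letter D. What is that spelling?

D##

Fb is pitch class 4. The letter D alone is pitch class 2.
To reach pitch class 4 from D requires an offset of +2 semitones, i.e. double sharp: D##.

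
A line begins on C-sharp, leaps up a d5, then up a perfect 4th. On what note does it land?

A diminished fifth up from C# is G (letter G, 6 semitones up).
A perfect fourth up from G is C (letter C, 5 semitones up).

C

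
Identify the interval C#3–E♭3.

The letter names run C→E, a span of 2 letter steps, so the interval is some kind of third.
C# to Eb is 2 semitones. A major third is 4, so 2 makes it diminished.

diminished third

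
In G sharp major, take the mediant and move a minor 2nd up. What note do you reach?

The mediant of G# major is B#.
A minor second (1 semitone) above B# lands on the letter C, giving C#.

C#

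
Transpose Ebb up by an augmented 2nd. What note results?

E up a major second is F#, so the target letter is F.
From Ebb, an augmented second is 3 semitones up: F.

F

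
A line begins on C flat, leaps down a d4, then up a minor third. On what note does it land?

Bb

A diminished fourth down from Cb is G (letter G, 4 semitones down).
A minor third up from G is Bb (letter B, 3 semitones up).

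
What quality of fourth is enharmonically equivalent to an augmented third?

perfect

An augmented third spans 5 semitones.
A fourth spanning 5 semitones is perfect (the perfect fourth is 5).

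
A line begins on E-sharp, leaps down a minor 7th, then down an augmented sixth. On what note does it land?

A minor seventh down from E# is F## (letter F, 10 semitones down).
An augmented sixth down from F## is A (letter A, 10 semitones down).

A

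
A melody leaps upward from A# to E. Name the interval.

Counting letters A–B–C–D–E gives a fifth.
A#→E = 6 semitones, 1 narrower than the perfect fifth (7), so diminished.

diminished fifth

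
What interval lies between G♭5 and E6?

The letter names run G→E, a span of 5 letter steps, so the interval is some kind of sixth.
Gb to E is 10 semitones. A major sixth is 9, so 10 makes it augmented.

augmented sixth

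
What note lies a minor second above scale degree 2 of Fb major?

Abb

Scale degree 2 of Fb major is Gb.
A minor second (1 semitone) above Gb lands on the letter A, giving Abb.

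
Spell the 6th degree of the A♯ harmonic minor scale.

F#

Degree 6 takes the letter 5 steps above A, which is F.
In harmonic minor, degree 6 sits 8 semitones above the tonic. A# + 8 semitones is pitch class 6, spelled on F as F#.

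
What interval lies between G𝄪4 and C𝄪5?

perfect fourth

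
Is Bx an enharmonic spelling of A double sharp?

No

Two spellings are enharmonically equivalent only if they share a pitch class.
Here B## → 1, A## → 11; 1 ≠ 11, so they are not.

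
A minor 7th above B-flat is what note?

Ab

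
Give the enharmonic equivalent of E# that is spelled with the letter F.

E# is pitch class 5. The letter F alone is pitch class 5.
Pitch class 5 on F needs no accidental: F.

F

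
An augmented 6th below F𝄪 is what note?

A

A sixth below F lands on the letter A.
An augmented sixth spans 10 semitones, so F## moves to pitch class 9. On the letter A that is A.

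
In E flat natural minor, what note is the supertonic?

The Eb natural minor scale runs Eb F Gb Ab Bb Cb Db.
Degree 2 is F.

F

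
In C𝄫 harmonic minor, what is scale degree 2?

Degree 2 takes the letter 1 step above C, which is D.
In harmonic minor, degree 2 sits 2 semitones above the tonic. Cbb + 2 semitones is pitch class 0, spelled on D as Dbb.

Dbb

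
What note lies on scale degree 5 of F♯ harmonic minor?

Degree 5 takes the letter 4 steps above F, which is C.
In harmonic minor, degree 5 sits 7 semitones above the tonic. F# + 7 semitones is pitch class 1, spelled on C as C#.

C#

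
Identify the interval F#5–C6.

diminished fifth

Counting letters F–G–A–B–C gives a fifth.
F#→C = 6 semitones, 1 narrower than the perfect fifth (7), so diminished.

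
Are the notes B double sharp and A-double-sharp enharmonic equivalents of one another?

No

B## is pitch class 1; A## is pitch class 11.
The pitch classes differ (1 vs. 11), so they are not enharmonic equivalents.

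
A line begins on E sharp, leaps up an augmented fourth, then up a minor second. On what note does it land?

B#

An augmented fourth up from E# is A## (letter A, 6 semitones up).
A minor second up from A## is B# (letter B, 1 semitone up).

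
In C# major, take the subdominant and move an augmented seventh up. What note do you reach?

The subdominant of C# major is F#.
An augmented seventh (12 semitones) above F# lands on the letter E, giving E##.

E##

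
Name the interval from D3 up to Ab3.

The letter names run D→A, a span of 4 letter steps, so the interval is some kind of fifth.
D to Ab is 6 semitones. A perfect fifth is 7, so 6 makes it diminished.

diminished fifth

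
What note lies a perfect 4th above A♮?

D

A fourth above A lands on the letter D.
A perfect fourth spans 5 semitones, so A moves to pitch class 2. On the letter D that is D.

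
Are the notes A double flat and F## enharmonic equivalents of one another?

Yes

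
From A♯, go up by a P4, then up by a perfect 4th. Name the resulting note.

A perfect fourth up from A# is D# (letter D, 5 semitones up).
A perfect fourth up from D# is G# (letter G, 5 semitones up).

G#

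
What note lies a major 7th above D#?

A seventh above D lands on the letter C.
A major seventh spans 11 semitones, so D# moves to pitch class 2. On the letter C that is C##.

C##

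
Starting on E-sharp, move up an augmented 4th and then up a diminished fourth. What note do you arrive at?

An augmented fourth up from E# is A## (letter A, 6 semitones up).
A diminished fourth up from A## is D# (letter D, 4 semitones up).

D#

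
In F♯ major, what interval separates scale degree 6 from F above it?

Scale degree 6 of F# major is D#.
D# up to F: letters D→F make it a third; 2 semitones makes it diminished.

diminished third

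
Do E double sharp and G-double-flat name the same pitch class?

No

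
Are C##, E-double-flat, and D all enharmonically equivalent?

Yes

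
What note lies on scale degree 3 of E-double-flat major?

The Ebb major scale runs Ebb Fb Gb Abb Bbb Cb Db.
Degree 3 is Gb.

Gb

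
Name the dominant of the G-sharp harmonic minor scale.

D#

Degree 5 takes the letter 4 steps above G, which is D.
In harmonic minor, degree 5 sits 7 semitones above the tonic. G# + 7 semitones is pitch class 3, spelled on D as D#.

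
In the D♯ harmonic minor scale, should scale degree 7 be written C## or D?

C##

Each scale degree takes a distinct letter name. Degree 7 of a scale on D must use the letter C.
C## and D are enharmonically the same pitch, but only C## uses the letter C, so it is the correct spelling here.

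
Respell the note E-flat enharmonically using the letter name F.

Plain F sits 2 semitones above Eb, so on the letter F the same pitch needs a double flat: Fbb.

Fbb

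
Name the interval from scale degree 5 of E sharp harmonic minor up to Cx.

major second

Scale degree 5 of E# harmonic minor is B#.
B# up to C##: letters B→C make it a second; 2 semitones makes it major.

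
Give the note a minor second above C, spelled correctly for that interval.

C up a major second is D, so the target letter is D.
From C, a minor second is 1 semitone up: Db.

Db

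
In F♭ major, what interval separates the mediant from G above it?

major seventh

The mediant of Fb major is Ab.
Ab up to G: letters A→G make it a seventh; 11 semitones makes it major.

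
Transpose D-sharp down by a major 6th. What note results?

A sixth below D lands on the letter F.
A major sixth spans 9 semitones, so D# moves to pitch class 6. On the letter F that is F#.

F#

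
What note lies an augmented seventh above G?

F##

A seventh above G lands on the letter F.
An augmented seventh spans 12 semitones, so G moves to pitch class 7. On the letter F that is F##.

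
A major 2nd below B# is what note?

A#

B down a major second is A, so the target letter is A.
From B#, a major second is 2 semitones down: A#.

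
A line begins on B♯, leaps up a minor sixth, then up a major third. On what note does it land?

A minor sixth up from B# is G# (letter G, 8 semitones up).
A major third up from G# is B# (letter B, 4 semitones up).

B#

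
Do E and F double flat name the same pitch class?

Two spellings are enharmonically equivalent only if they share a pitch class.
Here E → 4, Fbb → 3; 3 ≠ 4, so they are not.

No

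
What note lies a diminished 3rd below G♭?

G down a major third is Eb, so the target letter is E.
From Gb, a diminished third is 2 semitones down: E.

E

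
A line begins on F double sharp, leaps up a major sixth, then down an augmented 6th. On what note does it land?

F#

A major sixth up from F## is D## (letter D, 9 semitones up).
An augmented sixth down from D## is F# (letter F, 10 semitones down).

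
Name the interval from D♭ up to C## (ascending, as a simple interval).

doubly augmented seventh

Counting letters D–E–F–G–A–B–C gives a seventh.
Db→C## = 13 semitones, 2 wider than the major seventh (11), so doubly augmented.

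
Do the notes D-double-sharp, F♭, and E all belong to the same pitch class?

Yes

D## = pitch class 4 and Fb = pitch class 4 and E = pitch class 4 — the same pitch class, so they are enharmonic equivalents.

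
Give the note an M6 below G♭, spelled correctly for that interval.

Bbb

G down a major sixth is Bb, so the target letter is B.
From Gb, a major sixth is 9 semitones down: Bbb.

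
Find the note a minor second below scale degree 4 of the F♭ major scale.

Scale degree 4 of Fb major is Bbb.
A minor second (1 semitone) below Bbb lands on the letter A, giving Ab.

Ab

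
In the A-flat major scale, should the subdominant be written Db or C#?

Each scale degree takes a distinct letter name. Degree 4 of a scale on A must use the letter D.
Db and C# are enharmonically the same pitch, but only Db uses the letter D, so it is the correct spelling here.

Db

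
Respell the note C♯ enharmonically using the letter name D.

Db

Plain D sits 1 semitone above C#, so on the letter D the same pitch needs a flat: Db.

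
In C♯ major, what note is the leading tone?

B#

The C# major scale runs C# D# E# F# G# A# B#.
Degree 7 is B#.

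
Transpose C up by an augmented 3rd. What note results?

C up a major third is E, so the target letter is E.
From C, an augmented third is 5 semitones up: E#.

E#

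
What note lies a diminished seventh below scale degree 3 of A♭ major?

D#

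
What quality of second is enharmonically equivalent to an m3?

augmented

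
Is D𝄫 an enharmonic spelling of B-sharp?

Yes

Dbb is pitch class 0; B# is pitch class 0.
All spellings map to pitch class 0, so they are enharmonically equivalent.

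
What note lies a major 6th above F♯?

A sixth above F lands on the letter D.
A major sixth spans 9 semitones, so F# moves to pitch class 3. On the letter D that is D#.

D#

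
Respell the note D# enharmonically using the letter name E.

D# is pitch class 3. The letter E alone is pitch class 4.
To reach pitch class 3 from E requires an offset of -1 semitone, i.e. flat: Eb.

Eb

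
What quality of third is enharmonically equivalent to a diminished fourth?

major

A diminished fourth spans 4 semitones.
A third spanning 4 semitones is major (the major third is 4).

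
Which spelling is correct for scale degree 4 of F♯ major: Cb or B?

B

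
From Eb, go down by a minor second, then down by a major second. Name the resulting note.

C

A minor second down from Eb is D (letter D, 1 semitone down).
A major second down from D is C (letter C, 2 semitones down).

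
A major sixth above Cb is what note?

Ab

A sixth above C lands on the letter A.
A major sixth spans 9 semitones, so Cb moves to pitch class 8. On the letter A that is Ab.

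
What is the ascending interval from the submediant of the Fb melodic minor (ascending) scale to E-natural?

The submediant of Fb melodic minor (ascending) is Db.
Db up to E: letters D→E make it a second; 3 semitones makes it augmented.

augmented second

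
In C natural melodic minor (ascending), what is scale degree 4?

F

The C melodic minor (ascending) scale runs C D Eb F G A B.
Degree 4 is F.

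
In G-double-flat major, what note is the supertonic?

Degree 2 takes the letter 1 step above G, which is A.
In major, degree 2 sits 2 semitones above the tonic. Gbb + 2 semitones is pitch class 7, spelled on A as Abb.

Abb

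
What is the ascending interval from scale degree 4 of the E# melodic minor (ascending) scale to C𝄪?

Scale degree 4 of E# melodic minor (ascending) is A#.
A# up to C##: letters A→C make it a third; 4 semitones makes it major.

major third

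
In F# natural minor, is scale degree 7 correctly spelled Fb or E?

Each scale degree takes a distinct letter name. Degree 7 of a scale on F must use the letter E.
E and Fb are enharmonically the same pitch, but only E uses the letter E, so it is the correct spelling here.

E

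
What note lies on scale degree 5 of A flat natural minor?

Degree 5 takes the letter 4 steps above A, which is E.
In natural minor, degree 5 sits 7 semitones above the tonic. Ab + 7 semitones is pitch class 3, spelled on E as Eb.

Eb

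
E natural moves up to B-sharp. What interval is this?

augmented fifth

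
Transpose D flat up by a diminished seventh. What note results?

D up a major seventh is C#, so the target letter is C.
From Db, a diminished seventh is 9 semitones up: Cbb.

Cbb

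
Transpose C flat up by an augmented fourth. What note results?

A fourth above C lands on the letter F.
An augmented fourth spans 6 semitones, so Cb moves to pitch class 5. On the letter F that is F.

F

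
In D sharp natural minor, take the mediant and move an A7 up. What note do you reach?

E##

The mediant of D# natural minor is F#.
An augmented seventh (12 semitones) above F# lands on the letter E, giving E##.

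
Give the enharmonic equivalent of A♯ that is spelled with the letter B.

A# is pitch class 10. The letter B alone is pitch class 11.
To reach pitch class 10 from B requires an offset of -1 semitone, i.e. flat: Bb.

Bb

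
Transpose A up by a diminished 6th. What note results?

A up a major sixth is F#, so the target letter is F.
From A, a diminished sixth is 7 semitones up: Fb.

Fb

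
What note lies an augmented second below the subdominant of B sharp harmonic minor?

The subdominant of B# harmonic minor is E#.
An augmented second (3 semitones) below E# lands on the letter D, giving D.

D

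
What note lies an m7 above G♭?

Fb

A seventh above G lands on the letter F.
A minor seventh spans 10 semitones, so Gb moves to pitch class 4. On the letter F that is Fb.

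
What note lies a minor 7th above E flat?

E up a major seventh is D#, so the target letter is D.
From Eb, a minor seventh is 10 semitones up: Db.

Db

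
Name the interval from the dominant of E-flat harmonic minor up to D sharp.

The dominant of Eb harmonic minor is Bb.
Bb up to D#: letters B→D make it a third; 5 semitones makes it augmented.

augmented third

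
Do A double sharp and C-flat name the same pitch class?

Yes

A## = pitch class 11 and Cb = pitch class 11 — the same pitch class, so they are enharmonic equivalents.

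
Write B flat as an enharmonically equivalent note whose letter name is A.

A#

Plain A sits 1 semitone below Bb, so on the letter A the same pitch needs a sharp: A#.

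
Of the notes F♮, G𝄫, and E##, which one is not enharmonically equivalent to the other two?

E##

In 12-tone equal temperament, enharmonic equivalents share a pitch class. F is pitch class 5; Gbb is pitch class 5; E## is pitch class 6.
F and Gbb share pitch class 5, while E## is pitch class 6.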